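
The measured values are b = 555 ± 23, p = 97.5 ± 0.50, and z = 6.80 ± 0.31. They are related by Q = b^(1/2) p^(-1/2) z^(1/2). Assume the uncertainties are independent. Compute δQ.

0.192

Since Q is a product/quotient, work with relative uncertainties:
  (½·δb/b)² = (0.5×0.0414)² = 0.000429;  (−½·δp/p)² = (-0.5×0.00513)² = 6.57e-06;  (½·δz/z)² = (0.5×0.0456)² = 0.000520
δQ/Q = √(0.000955) = 0.0309
Q = 6.22, so δQ = 0.0309 × 6.22 = 0.192.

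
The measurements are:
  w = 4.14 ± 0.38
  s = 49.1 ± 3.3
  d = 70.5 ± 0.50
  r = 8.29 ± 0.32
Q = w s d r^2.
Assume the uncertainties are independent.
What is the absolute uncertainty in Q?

Q is a product of powers, so relative uncertainties combine in quadrature:
  (1·δw/w)² = (1×0.0918)² = 0.00842;  (1·δs/s)² = (1×0.0672)² = 0.00452;  (1·δd/d)² = (1×0.00709)² = 5.03e-05;  (2·δr/r)² = (2×0.0386)² = 0.00596
δQ/Q = √(0.0190) = 0.138
Q = 9.85e+05, so δQ = 0.138 × 9.85e+05 = 1.36e+05.

1.36e+05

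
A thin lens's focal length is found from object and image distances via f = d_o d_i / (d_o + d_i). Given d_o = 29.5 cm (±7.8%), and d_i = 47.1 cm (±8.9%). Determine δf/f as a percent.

5.89%

∂f/∂d_o = (d_i/(d_o+d_i))² = 0.378;  ∂f/∂d_i = (d_o/(d_o+d_i))² = 0.148
δf = √((∂f/∂d_o · δd_o)² + (∂f/∂d_i · δd_i)²) = √(0.757 + 0.387) = 1.07 cm
f = 18.1 cm, so δf/f = 1.07/18.1 = 0.0589.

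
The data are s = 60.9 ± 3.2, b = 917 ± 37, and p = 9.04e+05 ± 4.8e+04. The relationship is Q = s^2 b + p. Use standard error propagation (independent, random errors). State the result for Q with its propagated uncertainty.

(4.30 ± 0.386) × 10^6

Let w = s^2·b = 3.4e+06. δw/w = √((2·δs/s)² + (1·δb/b)²) = √(0.0110 + 0.00163) = 0.113, so δw = 3.83e+05.
Q = w + p: δQ = √(δw² + δp²) = √(1.47e+11 + 2.3e+09) = 3.86e+05
Q = 4.3e+06.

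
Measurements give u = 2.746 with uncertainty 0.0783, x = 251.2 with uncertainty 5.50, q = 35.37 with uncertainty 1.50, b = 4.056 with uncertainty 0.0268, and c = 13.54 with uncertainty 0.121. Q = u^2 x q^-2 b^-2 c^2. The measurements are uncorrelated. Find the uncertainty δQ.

Q is a product of powers, so relative uncertainties combine in quadrature:
  (2·δu/u)² = (2×0.0285)² = 0.00325;  (1·δx/x)² = (1×0.0219)² = 0.000479;  (-2·δq/q)² = (-2×0.0424)² = 0.00719;  (-2·δb/b)² = (-2×0.00661)² = 0.000175;  (2·δc/c)² = (2×0.00894)² = 0.000319
δQ/Q = √(0.0114) = 0.107
Q = 16.87, so δQ = 0.107 × 16.87 = 1.80.

1.80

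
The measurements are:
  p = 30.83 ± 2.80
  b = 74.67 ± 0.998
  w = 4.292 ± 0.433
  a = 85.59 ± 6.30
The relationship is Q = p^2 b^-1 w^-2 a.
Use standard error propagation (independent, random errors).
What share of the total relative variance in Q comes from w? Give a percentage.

(δQ/Q)² = (2·δp/p)² + (-1·δb/b)² + (-2·δw/w)² + (1·δa/a)²
  p term: (2×0.0908)² = 0.0330
  b term: (-1×0.0134)² = 0.000179
  w term: (-2×0.101)² = 0.0407
  a term: (1×0.0736)² = 0.00542
Total = 0.0793. Share from w = 0.0407/0.0793 = 0.513.

51.3%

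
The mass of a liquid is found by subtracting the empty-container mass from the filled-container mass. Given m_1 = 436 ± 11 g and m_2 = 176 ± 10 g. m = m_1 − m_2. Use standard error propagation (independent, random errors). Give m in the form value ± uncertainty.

Each term contributes (cᵢ δxᵢ)² to (δm)²:
  (δm_1)² = 121;  (δm_2)² = 100
δm = √(221) = 14.9 g
m = 260 g.

260 ± 14.9 g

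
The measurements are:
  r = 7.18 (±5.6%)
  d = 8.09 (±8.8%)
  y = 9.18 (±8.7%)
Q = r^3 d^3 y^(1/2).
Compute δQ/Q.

Q is a product of powers, so relative uncertainties combine in quadrature:
  (3·δr/r)² = (3×0.0560)² = 0.0282;  (3·δd/d)² = (3×0.0880)² = 0.0697;  (½·δy/y)² = (0.5×0.0870)² = 0.00189
δQ/Q = √(0.0998) = 0.316

0.316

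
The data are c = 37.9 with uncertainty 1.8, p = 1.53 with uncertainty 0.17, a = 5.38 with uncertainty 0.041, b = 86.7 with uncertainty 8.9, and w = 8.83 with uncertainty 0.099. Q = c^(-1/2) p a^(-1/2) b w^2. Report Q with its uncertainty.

724 ± 112

Q is a product of powers, so relative uncertainties combine in quadrature:
  (−½·δc/c)² = (-0.5×0.0475)² = 0.000564;  (1·δp/p)² = (1×0.111)² = 0.0123;  (−½·δa/a)² = (-0.5×0.00762)² = 1.45e-05;  (1·δb/b)² = (1×0.103)² = 0.0105;  (2·δw/w)² = (2×0.0112)² = 0.000503
δQ/Q = √(0.0240) = 0.155
Q = 724, so δQ = 0.155 × 724 = 112.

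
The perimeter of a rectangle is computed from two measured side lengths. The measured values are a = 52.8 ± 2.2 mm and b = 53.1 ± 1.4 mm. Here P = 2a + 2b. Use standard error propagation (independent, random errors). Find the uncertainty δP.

5.22 mm

Sums and differences: (δP)² = Σ (cᵢ δxᵢ)².
  (2·δa)² = 19.4;  (2·δb)² = 7.84
δP = √(27.2) = 5.22 mm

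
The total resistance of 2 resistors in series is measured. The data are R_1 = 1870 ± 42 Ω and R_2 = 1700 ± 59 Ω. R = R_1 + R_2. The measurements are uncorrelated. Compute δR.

72.4 Ω

Each term contributes (cᵢ δxᵢ)² to (δR)²:
  (δR_1)² = 1760;  (δR_2)² = 3480
δR = √(5240) = 72.4 Ω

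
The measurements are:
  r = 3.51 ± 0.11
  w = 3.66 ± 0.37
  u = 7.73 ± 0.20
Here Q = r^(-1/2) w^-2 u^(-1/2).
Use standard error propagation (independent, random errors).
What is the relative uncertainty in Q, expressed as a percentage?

Q is a product of powers, so relative uncertainties combine in quadrature:
  (−½·δr/r)² = (-0.5×0.0313)² = 0.000246;  (-2·δw/w)² = (-2×0.101)² = 0.0409;  (−½·δu/u)² = (-0.5×0.0259)² = 0.000167
δQ/Q = √(0.0413) = 0.203

20.3%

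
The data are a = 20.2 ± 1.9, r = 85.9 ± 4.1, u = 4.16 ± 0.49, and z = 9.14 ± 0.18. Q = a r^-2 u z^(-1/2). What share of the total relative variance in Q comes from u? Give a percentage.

(δQ/Q)² = (1·δa/a)² + (-2·δr/r)² + (1·δu/u)² + (−½·δz/z)²
  a term: (1×0.0941)² = 0.00885
  r term: (-2×0.0477)² = 0.00911
  u term: (1×0.118)² = 0.0139
  z term: (-0.5×0.0197)² = 9.7e-05
Total = 0.0319. Share from u = 0.0139/0.0319 = 0.435.

43.5%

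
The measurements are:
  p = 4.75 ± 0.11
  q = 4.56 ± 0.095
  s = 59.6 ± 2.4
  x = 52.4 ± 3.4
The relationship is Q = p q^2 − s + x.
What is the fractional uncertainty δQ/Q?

Let w = p·q^2 = 98.8. δw/w = √((1·δp/p)² + (2·δq/q)²) = √(0.000536 + 0.00174) = 0.0477, so δw = 4.71.
Q = w − s + x: δQ = √(δw² + δs² + δx²) = √(22.2 + 5.76 + 11.6) = 6.28
Q = 91.6, so δQ/Q = 6.28/91.6 = 0.0686.

0.0686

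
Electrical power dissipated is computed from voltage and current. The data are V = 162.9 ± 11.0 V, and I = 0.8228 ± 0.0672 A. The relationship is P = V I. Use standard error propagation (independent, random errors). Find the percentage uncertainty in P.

Since P is a product/quotient, work with relative uncertainties:
  (1·δV/V)² = (1×0.0675)² = 0.00456;  (1·δI/I)² = (1×0.0817)² = 0.00667
δP/P = √(0.0112) = 0.106

10.6%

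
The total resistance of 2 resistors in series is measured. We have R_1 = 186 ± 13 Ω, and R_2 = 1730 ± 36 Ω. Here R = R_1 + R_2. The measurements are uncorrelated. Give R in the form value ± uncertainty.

Each term contributes (cᵢ δxᵢ)² to (δR)²:
  (δR_1)² = 169;  (δR_2)² = 1300
δR = √(1460) = 38.3 Ω
R = 1920 Ω.

1920 ± 38.3 Ω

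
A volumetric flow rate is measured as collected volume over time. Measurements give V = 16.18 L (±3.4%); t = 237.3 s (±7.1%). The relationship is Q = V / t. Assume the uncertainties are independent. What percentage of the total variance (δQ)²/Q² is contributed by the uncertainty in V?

(δQ/Q)² = (1·δV/V)² + (-1·δt/t)²
  V term: (1×0.0340)² = 0.00116
  t term: (-1×0.0710)² = 0.00504
Total = 0.00620. Share from V = 0.00116/0.00620 = 0.187.

18.7%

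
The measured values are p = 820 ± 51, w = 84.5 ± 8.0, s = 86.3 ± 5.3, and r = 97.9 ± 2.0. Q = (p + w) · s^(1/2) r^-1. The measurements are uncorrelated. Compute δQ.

5.83

Let u = p + w = 904. δu = √(δp² + δw²) = √(2600 + 64.0) = 51.6, so δu/u = 0.0571.
Q is then a monomial in u, s, r:
δQ/Q = √((δu/u)² + (½·δs/s)² + (-1·δr/r)²) = √(0.00326 + 0.000943 + 0.000417) = 0.0680
Q = 85.8, so δQ = 0.0680 × 85.8 = 5.83.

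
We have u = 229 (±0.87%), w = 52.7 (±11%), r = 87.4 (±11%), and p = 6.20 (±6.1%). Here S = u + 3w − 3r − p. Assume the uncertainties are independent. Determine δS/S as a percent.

28.4%

Absolute uncertainties add in quadrature for a linear combination:
  (δu)² = 3.97;  (3·δw)² = 302;  (3·δr)² = 832;  (δp)² = 0.143
δS = √(1140) = 33.7
S = 119, so δS/S = 33.7/119 = 0.284.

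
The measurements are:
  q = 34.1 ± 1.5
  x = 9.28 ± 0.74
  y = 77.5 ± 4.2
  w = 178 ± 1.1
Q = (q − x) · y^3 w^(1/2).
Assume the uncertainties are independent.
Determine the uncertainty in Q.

2.71e+07

Let u = q − x = 24.8. δu = √(δq² + δx²) = √(2.25 + 0.548) = 1.67, so δu/u = 0.0674.
Q is then a monomial in u, y, w:
δQ/Q = √((δu/u)² + (3·δy/y)² + (½·δw/w)²) = √(0.00454 + 0.0264 + 9.55e-06) = 0.176
Q = 1.54e+08, so δQ = 0.176 × 1.54e+08 = 2.71e+07.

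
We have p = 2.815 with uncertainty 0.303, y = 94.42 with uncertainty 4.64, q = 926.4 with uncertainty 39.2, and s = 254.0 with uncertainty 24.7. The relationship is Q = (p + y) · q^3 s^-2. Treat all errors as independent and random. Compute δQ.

2.84e+05

Let u = p + y = 97.23. δu = √(δp² + δy²) = √(0.0918 + 21.5) = 4.65, so δu/u = 0.0478.
Q is then a monomial in u, q, s:
δQ/Q = √((δu/u)² + (3·δq/q)² + (-2·δs/s)²) = √(0.00229 + 0.0161 + 0.0378) = 0.237
Q = 1.198e+06, so δQ = 0.237 × 1.198e+06 = 2.84e+05.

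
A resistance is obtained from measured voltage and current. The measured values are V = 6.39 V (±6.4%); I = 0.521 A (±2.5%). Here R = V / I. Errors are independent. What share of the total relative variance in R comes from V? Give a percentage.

86.8%

(δR/R)² = (1·δV/V)² + (-1·δI/I)²
  V term: (1×0.0640)² = 0.00410
  I term: (-1×0.0250)² = 0.000625
Total = 0.00472. Share from V = 0.00410/0.00472 = 0.868.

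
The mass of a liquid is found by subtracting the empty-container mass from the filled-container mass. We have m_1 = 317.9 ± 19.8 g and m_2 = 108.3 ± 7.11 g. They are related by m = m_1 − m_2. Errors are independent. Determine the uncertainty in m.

21.0 g

Each term contributes (cᵢ δxᵢ)² to (δm)²:
  (δm_1)² = 392;  (δm_2)² = 50.6
δm = √(443) = 21.0 g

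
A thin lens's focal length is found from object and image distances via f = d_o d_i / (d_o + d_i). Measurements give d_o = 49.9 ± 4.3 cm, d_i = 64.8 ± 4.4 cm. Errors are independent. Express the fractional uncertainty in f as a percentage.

∂f/∂d_o = (d_i/(d_o+d_i))² = 0.319;  ∂f/∂d_i = (d_o/(d_o+d_i))² = 0.189
δf = √((∂f/∂d_o · δd_o)² + (∂f/∂d_i · δd_i)²) = √(1.88 + 0.694) = 1.61 cm
f = 28.2 cm, so δf/f = 1.61/28.2 = 0.0569.

5.69%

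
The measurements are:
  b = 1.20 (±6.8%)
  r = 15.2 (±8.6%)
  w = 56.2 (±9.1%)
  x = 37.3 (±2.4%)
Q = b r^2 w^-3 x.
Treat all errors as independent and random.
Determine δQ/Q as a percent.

33.1%

Since Q is a product/quotient, work with relative uncertainties:
  (1·δb/b)² = (1×0.0680)² = 0.00462;  (2·δr/r)² = (2×0.0860)² = 0.0296;  (-3·δw/w)² = (-3×0.0910)² = 0.0745;  (1·δx/x)² = (1×0.0240)² = 0.000576
δQ/Q = √(0.109) = 0.331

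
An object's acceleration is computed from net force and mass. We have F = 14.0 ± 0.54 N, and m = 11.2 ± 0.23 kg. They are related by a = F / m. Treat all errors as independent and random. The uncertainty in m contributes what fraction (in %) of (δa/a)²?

(δa/a)² = (1·δF/F)² + (-1·δm/m)²
  F term: (1×0.0386)² = 0.00149
  m term: (-1×0.0205)² = 0.000422
Total = 0.00191. Share from m = 0.000422/0.00191 = 0.221.

22.1%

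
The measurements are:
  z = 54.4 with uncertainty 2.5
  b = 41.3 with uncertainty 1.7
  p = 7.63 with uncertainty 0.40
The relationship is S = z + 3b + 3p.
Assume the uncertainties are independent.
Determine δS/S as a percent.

2.89%

For a sum/difference, combine absolute errors in quadrature:
  (δz)² = 6.25;  (3·δb)² = 26.0;  (3·δp)² = 1.44
δS = √(33.7) = 5.81
S = 201, so δS/S = 5.81/201 = 0.0289.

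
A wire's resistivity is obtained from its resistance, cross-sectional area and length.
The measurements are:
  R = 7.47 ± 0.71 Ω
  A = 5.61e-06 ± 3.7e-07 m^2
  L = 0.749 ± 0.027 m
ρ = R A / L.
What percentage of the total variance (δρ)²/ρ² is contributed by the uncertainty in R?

(δρ/ρ)² = (1·δR/R)² + (1·δA/A)² + (-1·δL/L)²
  R term: (1×0.0950)² = 0.00903
  A term: (1×0.0660)² = 0.00435
  L term: (-1×0.0360)² = 0.00130
Total = 0.0147. Share from R = 0.00903/0.0147 = 0.615.

61.5%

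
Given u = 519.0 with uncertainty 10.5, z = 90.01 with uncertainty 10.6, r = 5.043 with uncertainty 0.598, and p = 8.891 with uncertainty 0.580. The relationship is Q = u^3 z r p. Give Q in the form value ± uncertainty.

Products/powers → add relative errors in quadrature, weighted by exponent:
  (3·δu/u)² = (3×0.0202)² = 0.00368;  (1·δz/z)² = (1×0.118)² = 0.0139;  (1·δr/r)² = (1×0.119)² = 0.0141;  (1·δp/p)² = (1×0.0652)² = 0.00426
δQ/Q = √(0.0359) = 0.189
Q = 5.642e+11, so δQ = 0.189 × 5.642e+11 = 1.07e+11.

(5.642 ± 1.07) × 10^11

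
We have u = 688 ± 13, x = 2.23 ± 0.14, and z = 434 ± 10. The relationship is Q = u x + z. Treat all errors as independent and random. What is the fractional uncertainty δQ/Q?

0.0514

Let p = u·x = 1530. δp/p = √((1·δu/u)² + (1·δx/x)²) = √(0.000357 + 0.00394) = 0.0656, so δp = 101.
Q = p + z: δQ = √(δp² + δz²) = √(10100 + 100) = 101
Q = 1970, so δQ/Q = 101/1970 = 0.0514.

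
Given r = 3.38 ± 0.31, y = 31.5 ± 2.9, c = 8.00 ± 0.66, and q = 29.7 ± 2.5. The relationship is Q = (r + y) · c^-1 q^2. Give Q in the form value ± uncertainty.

3850 ± 789

Let u = r + y = 34.9. δu = √(δr² + δy²) = √(0.0961 + 8.41) = 2.92, so δu/u = 0.0836.
Q is then a monomial in u, c, q:
δQ/Q = √((δu/u)² + (-1·δc/c)² + (2·δq/q)²) = √(0.00699 + 0.00681 + 0.0283) = 0.205
Q = 3850, so δQ = 0.205 × 3850 = 789.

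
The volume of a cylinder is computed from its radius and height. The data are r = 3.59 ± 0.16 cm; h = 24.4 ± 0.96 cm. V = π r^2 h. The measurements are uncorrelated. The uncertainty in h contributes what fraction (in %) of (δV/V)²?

16.3%

(δV/V)² = (2·δr/r)² + (1·δh/h)²
  r term: (2×0.0446)² = 0.00795
  h term: (1×0.0393)² = 0.00155
Total = 0.00949. Share from h = 0.00155/0.00949 = 0.163.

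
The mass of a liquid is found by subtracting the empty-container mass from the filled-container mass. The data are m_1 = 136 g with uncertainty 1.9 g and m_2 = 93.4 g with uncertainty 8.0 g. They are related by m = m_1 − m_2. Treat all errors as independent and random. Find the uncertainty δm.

Each term contributes (cᵢ δxᵢ)² to (δm)²:
  (δm_1)² = 3.61;  (δm_2)² = 64.0
δm = √(67.6) = 8.22 g

8.22 g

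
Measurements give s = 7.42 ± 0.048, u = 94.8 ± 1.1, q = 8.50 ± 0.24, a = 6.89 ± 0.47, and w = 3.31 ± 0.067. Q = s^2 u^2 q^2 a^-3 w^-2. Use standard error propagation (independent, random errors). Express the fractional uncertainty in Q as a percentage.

Each factor contributes (exponent × relative error)² to (δQ/Q)²:
  (2·δs/s)² = (2×0.00647)² = 0.000167;  (2·δu/u)² = (2×0.0116)² = 0.000539;  (2·δq/q)² = (2×0.0282)² = 0.00319;  (-3·δa/a)² = (-3×0.0682)² = 0.0419;  (-2·δw/w)² = (-2×0.0202)² = 0.00164
δQ/Q = √(0.0474) = 0.218

21.8%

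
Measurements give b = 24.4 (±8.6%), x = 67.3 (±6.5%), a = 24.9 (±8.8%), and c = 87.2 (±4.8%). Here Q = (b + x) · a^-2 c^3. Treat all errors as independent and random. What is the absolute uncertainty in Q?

Let u = b + x = 91.7. δu = √(δb² + δx²) = √(4.40 + 19.1) = 4.85, so δu/u = 0.0529.
Q is then a monomial in u, a, c:
δQ/Q = √((δu/u)² + (-2·δa/a)² + (3·δc/c)²) = √(0.00280 + 0.0310 + 0.0207) = 0.233
Q = 98100, so δQ = 0.233 × 98100 = 22900.

22900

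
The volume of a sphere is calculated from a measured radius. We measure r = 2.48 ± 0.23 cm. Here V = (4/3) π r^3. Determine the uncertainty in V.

V is a product of powers, so relative uncertainties combine in quadrature:
  (3·δr/r)² = (3×0.0927)² = 0.0774
δV/V = √(0.0774) = 0.278
V = 63.9 cm^3, so δV = 0.278 × 63.9 = 17.8 cm^3.

17.8 cm^3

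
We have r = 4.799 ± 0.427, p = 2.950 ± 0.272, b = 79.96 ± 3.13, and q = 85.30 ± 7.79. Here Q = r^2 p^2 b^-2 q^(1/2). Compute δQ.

Products/powers → add relative errors in quadrature, weighted by exponent:
  (2·δr/r)² = (2×0.0890)² = 0.0317;  (2·δp/p)² = (2×0.0922)² = 0.0340;  (-2·δb/b)² = (-2×0.0391)² = 0.00613;  (½·δq/q)² = (0.5×0.0913)² = 0.00209
δQ/Q = √(0.0739) = 0.272
Q = 0.2895, so δQ = 0.272 × 0.2895 = 0.0787.

0.0787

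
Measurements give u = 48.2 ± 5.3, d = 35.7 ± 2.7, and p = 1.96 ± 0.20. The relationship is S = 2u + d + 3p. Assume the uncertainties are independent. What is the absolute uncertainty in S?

11.0

For a sum/difference, combine absolute errors in quadrature:
  (2·δu)² = 112;  (δd)² = 7.29;  (3·δp)² = 0.360
δS = √(120) = 11.0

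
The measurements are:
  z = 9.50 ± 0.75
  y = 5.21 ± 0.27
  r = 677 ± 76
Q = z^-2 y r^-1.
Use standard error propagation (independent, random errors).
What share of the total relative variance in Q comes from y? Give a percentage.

(δQ/Q)² = (-2·δz/z)² + (1·δy/y)² + (-1·δr/r)²
  z term: (-2×0.0789)² = 0.0249
  y term: (1×0.0518)² = 0.00269
  r term: (-1×0.112)² = 0.0126
Total = 0.0402. Share from y = 0.00269/0.0402 = 0.0668.

6.68%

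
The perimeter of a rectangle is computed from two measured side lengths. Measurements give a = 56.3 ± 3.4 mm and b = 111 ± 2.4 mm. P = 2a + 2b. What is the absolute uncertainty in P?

Absolute uncertainties add in quadrature for a linear combination:
  (2·δa)² = 46.2;  (2·δb)² = 23.0
δP = √(69.3) = 8.32 mm

8.32 mm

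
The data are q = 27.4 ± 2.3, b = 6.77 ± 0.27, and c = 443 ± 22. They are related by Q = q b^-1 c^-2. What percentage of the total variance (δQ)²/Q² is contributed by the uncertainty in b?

8.60%

(δQ/Q)² = (1·δq/q)² + (-1·δb/b)² + (-2·δc/c)²
  q term: (1×0.0839)² = 0.00705
  b term: (-1×0.0399)² = 0.00159
  c term: (-2×0.0497)² = 0.00987
Total = 0.0185. Share from b = 0.00159/0.0185 = 0.0860.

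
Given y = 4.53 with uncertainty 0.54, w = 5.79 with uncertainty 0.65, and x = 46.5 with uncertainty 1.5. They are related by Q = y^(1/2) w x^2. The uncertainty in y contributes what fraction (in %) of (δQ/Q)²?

(δQ/Q)² = (½·δy/y)² + (1·δw/w)² + (2·δx/x)²
  y term: (0.5×0.119)² = 0.00355
  w term: (1×0.112)² = 0.0126
  x term: (2×0.0323)² = 0.00416
Total = 0.0203. Share from y = 0.00355/0.0203 = 0.175.

17.5%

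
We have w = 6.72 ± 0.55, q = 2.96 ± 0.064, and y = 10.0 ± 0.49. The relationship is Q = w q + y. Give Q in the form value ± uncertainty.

29.9 ± 1.75

Let p = w·q = 19.9. δp/p = √((1·δw/w)² + (1·δq/q)²) = √(0.00670 + 0.000467) = 0.0847, so δp = 1.68.
Q = p + y: δQ = √(δp² + δy²) = √(2.84 + 0.240) = 1.75
Q = 29.9.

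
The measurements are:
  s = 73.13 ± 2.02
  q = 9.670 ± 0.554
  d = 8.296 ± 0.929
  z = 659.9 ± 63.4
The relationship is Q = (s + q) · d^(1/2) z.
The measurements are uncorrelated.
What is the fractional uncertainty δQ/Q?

Let u = s + q = 82.80. δu = √(δs² + δq²) = √(4.08 + 0.307) = 2.09, so δu/u = 0.0253.
Q is then a monomial in u, d, z:
δQ/Q = √((δu/u)² + (½·δd/d)² + (1·δz/z)²) = √(0.000640 + 0.00313 + 0.00923) = 0.114

0.114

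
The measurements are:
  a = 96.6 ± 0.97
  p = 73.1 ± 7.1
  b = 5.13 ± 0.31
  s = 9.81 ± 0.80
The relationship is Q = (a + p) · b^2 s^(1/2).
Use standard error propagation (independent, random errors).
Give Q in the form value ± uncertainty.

Let u = a + p = 170. δu = √(δa² + δp²) = √(0.941 + 50.4) = 7.17, so δu/u = 0.0422.
Q is then a monomial in u, b, s:
δQ/Q = √((δu/u)² + (2·δb/b)² + (½·δs/s)²) = √(0.00178 + 0.0146 + 0.00166) = 0.134
Q = 14000, so δQ = 0.134 × 14000 = 1880.

14000 ± 1880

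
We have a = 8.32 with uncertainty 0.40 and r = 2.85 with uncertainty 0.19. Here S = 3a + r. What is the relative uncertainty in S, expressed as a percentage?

4.37%

Sums and differences: (δS)² = Σ (cᵢ δxᵢ)².
  (3·δa)² = 1.44;  (δr)² = 0.0361
δS = √(1.48) = 1.21
S = 27.8, so δS/S = 1.21/27.8 = 0.0437.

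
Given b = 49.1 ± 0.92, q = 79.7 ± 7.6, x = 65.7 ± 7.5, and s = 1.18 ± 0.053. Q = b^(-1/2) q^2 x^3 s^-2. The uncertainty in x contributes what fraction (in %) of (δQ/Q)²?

(δQ/Q)² = (−½·δb/b)² + (2·δq/q)² + (3·δx/x)² + (-2·δs/s)²
  b term: (-0.5×0.0187)² = 8.78e-05
  q term: (2×0.0954)² = 0.0364
  x term: (3×0.114)² = 0.117
  s term: (-2×0.0449)² = 0.00807
Total = 0.162. Share from x = 0.117/0.162 = 0.725.

72.5%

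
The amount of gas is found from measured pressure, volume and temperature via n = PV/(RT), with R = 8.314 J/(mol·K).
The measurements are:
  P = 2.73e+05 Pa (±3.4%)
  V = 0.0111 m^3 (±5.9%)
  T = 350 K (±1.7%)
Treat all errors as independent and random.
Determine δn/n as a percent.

Products/powers → add relative errors in quadrature, weighted by exponent:
  (1·δP/P)² = (1×0.0340)² = 0.00116;  (1·δV/V)² = (1×0.0590)² = 0.00348;  (-1·δT/T)² = (-1×0.0170)² = 0.000289
δn/n = √(0.00493) = 0.0702

7.02%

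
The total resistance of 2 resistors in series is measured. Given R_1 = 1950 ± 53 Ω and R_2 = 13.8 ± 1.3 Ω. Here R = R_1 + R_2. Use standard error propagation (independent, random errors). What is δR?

For a sum/difference, combine absolute errors in quadrature:
  (δR_1)² = 2810;  (δR_2)² = 1.69
δR = √(2810) = 53.0 Ω

53.0 Ω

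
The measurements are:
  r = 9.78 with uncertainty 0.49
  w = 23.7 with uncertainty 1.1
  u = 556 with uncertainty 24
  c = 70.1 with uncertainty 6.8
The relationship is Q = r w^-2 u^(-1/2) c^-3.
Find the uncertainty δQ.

Relative error in a monomial: (δQ/Q)² = Σ (nᵢ · δxᵢ/xᵢ)².
  (1·δr/r)² = (1×0.0501)² = 0.00251;  (-2·δw/w)² = (-2×0.0464)² = 0.00862;  (−½·δu/u)² = (-0.5×0.0432)² = 0.000466;  (-3·δc/c)² = (-3×0.0970)² = 0.0847
δQ/Q = √(0.0963) = 0.310
Q = 2.14e-09, so δQ = 0.310 × 2.14e-09 = 6.65e-10.

6.65e-10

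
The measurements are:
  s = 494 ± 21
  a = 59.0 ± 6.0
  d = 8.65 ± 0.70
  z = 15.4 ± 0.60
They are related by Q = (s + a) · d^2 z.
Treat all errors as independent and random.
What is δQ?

Let u = s + a = 553. δu = √(δs² + δa²) = √(441 + 36.0) = 21.8, so δu/u = 0.0395.
Q is then a monomial in u, d, z:
δQ/Q = √((δu/u)² + (2·δd/d)² + (1·δz/z)²) = √(0.00156 + 0.0262 + 0.00152) = 0.171
Q = 6.37e+05, so δQ = 0.171 × 6.37e+05 = 1.09e+05.

1.09e+05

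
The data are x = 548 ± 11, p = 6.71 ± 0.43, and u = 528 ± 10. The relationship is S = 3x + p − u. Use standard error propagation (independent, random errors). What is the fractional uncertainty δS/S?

0.0307

Absolute uncertainties add in quadrature for a linear combination:
  (3·δx)² = 1090;  (δp)² = 0.185;  (δu)² = 100
δS = √(1190) = 34.5
S = 1120, so δS/S = 34.5/1120 = 0.0307.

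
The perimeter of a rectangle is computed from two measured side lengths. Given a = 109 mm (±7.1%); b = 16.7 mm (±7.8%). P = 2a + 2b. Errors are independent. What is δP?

Sums and differences: (δP)² = Σ (cᵢ δxᵢ)².
  (2·δa)² = 240;  (2·δb)² = 6.79
δP = √(246) = 15.7 mm

15.7 mm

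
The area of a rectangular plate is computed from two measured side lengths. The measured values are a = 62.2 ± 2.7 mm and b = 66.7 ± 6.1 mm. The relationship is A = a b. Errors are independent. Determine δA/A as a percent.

A is a product of powers, so relative uncertainties combine in quadrature:
  (1·δa/a)² = (1×0.0434)² = 0.00188;  (1·δb/b)² = (1×0.0915)² = 0.00836
δA/A = √(0.0102) = 0.101

10.1%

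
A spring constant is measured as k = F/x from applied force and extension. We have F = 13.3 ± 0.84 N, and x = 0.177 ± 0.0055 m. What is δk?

5.29 N/m

Products/powers → add relative errors in quadrature, weighted by exponent:
  (1·δF/F)² = (1×0.0632)² = 0.00399;  (-1·δx/x)² = (-1×0.0311)² = 0.000966
δk/k = √(0.00495) = 0.0704
k = 75.1 N/m, so δk = 0.0704 × 75.1 = 5.29 N/m.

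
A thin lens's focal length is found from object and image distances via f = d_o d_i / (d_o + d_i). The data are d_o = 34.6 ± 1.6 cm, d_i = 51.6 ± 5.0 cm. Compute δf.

∂f/∂d_o = (d_i/(d_o+d_i))² = 0.358;  ∂f/∂d_i = (d_o/(d_o+d_i))² = 0.161
δf = √((∂f/∂d_o · δd_o)² + (∂f/∂d_i · δd_i)²) = √(0.329 + 0.649) = 0.989 cm

0.989 cm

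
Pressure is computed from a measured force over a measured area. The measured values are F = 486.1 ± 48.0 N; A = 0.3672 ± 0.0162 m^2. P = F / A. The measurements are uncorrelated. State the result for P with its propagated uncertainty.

Each factor contributes (exponent × relative error)² to (δP/P)²:
  (1·δF/F)² = (1×0.0987)² = 0.00975;  (-1·δA/A)² = (-1×0.0441)² = 0.00195
δP/P = √(0.0117) = 0.108
P = 1324 Pa, so δP = 0.108 × 1324 = 143 Pa.

1324 ± 143 Pa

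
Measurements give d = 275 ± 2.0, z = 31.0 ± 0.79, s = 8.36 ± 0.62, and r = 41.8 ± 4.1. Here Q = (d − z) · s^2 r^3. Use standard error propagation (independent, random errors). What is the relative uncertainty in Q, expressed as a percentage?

Let u = d − z = 244. δu = √(δd² + δz²) = √(4.00 + 0.624) = 2.15, so δu/u = 0.00881.
Q is then a monomial in u, s, r:
δQ/Q = √((δu/u)² + (2·δs/s)² + (3·δr/r)²) = √(7.77e-05 + 0.0220 + 0.0866) = 0.330

33.0%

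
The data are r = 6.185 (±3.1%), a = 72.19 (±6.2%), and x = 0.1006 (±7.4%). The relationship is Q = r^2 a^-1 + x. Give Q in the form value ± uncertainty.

0.6305 ± 0.0471

Let p = r^2·a^-1 = 0.5299. δp/p = √((2·δr/r)² + (-1·δa/a)²) = √(0.00384 + 0.00384) = 0.0877, so δp = 0.0465.
Q = p + x: δQ = √(δp² + δx²) = √(0.00216 + 5.54e-05) = 0.0471
Q = 0.6305.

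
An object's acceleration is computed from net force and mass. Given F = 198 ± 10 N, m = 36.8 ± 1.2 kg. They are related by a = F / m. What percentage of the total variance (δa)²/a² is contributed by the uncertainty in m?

(δa/a)² = (1·δF/F)² + (-1·δm/m)²
  F term: (1×0.0505)² = 0.00255
  m term: (-1×0.0326)² = 0.00106
Total = 0.00361. Share from m = 0.00106/0.00361 = 0.294.

29.4%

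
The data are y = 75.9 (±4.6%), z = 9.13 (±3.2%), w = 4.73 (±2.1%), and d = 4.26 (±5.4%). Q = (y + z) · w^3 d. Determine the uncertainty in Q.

3550

Let u = y + z = 85.0. δu = √(δy² + δz²) = √(12.2 + 0.0854) = 3.50, so δu/u = 0.0412.
Q is then a monomial in u, w, d:
δQ/Q = √((δu/u)² + (3·δw/w)² + (1·δd/d)²) = √(0.00170 + 0.00397 + 0.00292) = 0.0926
Q = 38300, so δQ = 0.0926 × 38300 = 3550.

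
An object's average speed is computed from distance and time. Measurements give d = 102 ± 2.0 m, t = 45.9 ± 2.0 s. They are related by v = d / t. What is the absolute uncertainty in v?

0.106 m/s

Products/powers → add relative errors in quadrature, weighted by exponent:
  (1·δd/d)² = (1×0.0196)² = 0.000384;  (-1·δt/t)² = (-1×0.0436)² = 0.00190
δv/v = √(0.00228) = 0.0478
v = 2.22 m/s, so δv = 0.0478 × 2.22 = 0.106 m/s.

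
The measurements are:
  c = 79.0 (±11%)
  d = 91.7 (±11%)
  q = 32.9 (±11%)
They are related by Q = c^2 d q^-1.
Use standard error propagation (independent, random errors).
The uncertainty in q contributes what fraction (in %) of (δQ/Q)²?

16.7%

(δQ/Q)² = (2·δc/c)² + (1·δd/d)² + (-1·δq/q)²
  c term: (2×0.110)² = 0.0484
  d term: (1×0.110)² = 0.0121
  q term: (-1×0.110)² = 0.0121
Total = 0.0726. Share from q = 0.0121/0.0726 = 0.167.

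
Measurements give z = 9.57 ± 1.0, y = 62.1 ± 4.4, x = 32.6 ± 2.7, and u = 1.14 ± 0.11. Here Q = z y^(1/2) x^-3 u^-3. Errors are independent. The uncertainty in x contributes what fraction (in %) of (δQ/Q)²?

(δQ/Q)² = (1·δz/z)² + (½·δy/y)² + (-3·δx/x)² + (-3·δu/u)²
  z term: (1×0.104)² = 0.0109
  y term: (0.5×0.0709)² = 0.00126
  x term: (-3×0.0828)² = 0.0617
  u term: (-3×0.0965)² = 0.0838
Total = 0.158. Share from x = 0.0617/0.158 = 0.391.

39.1%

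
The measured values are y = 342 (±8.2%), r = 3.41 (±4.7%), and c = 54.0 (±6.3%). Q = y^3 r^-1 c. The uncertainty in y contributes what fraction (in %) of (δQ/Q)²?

90.7%

(δQ/Q)² = (3·δy/y)² + (-1·δr/r)² + (1·δc/c)²
  y term: (3×0.0820)² = 0.0605
  r term: (-1×0.0470)² = 0.00221
  c term: (1×0.0630)² = 0.00397
Total = 0.0667. Share from y = 0.0605/0.0667 = 0.907.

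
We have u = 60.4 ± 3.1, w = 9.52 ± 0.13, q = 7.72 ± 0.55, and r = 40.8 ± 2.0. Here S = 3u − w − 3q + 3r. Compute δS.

11.2

Each term contributes (cᵢ δxᵢ)² to (δS)²:
  (3·δu)² = 86.5;  (δw)² = 0.0169;  (3·δq)² = 2.72;  (3·δr)² = 36.0
δS = √(125) = 11.2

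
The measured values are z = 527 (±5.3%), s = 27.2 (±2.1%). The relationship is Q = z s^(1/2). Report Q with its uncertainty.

For a monomial Q ∝ z, s^(1/2), fractional errors add in quadrature:
  (1·δz/z)² = (1×0.0530)² = 0.00281;  (½·δs/s)² = (0.5×0.0210)² = 0.000110
δQ/Q = √(0.00292) = 0.0540
Q = 2750, so δQ = 0.0540 × 2750 = 149.

2750 ± 149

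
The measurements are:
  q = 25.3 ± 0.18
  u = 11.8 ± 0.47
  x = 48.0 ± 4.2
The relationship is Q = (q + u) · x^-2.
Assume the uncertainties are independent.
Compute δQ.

Let w = q + u = 37.1. δw = √(δq² + δu²) = √(0.0324 + 0.221) = 0.503, so δw/w = 0.0136.
Q is then a monomial in w, x:
δQ/Q = √((δw/w)² + (-2·δx/x)²) = √(0.000184 + 0.0306) = 0.176
Q = 0.0161, so δQ = 0.176 × 0.0161 = 0.00283.

0.00283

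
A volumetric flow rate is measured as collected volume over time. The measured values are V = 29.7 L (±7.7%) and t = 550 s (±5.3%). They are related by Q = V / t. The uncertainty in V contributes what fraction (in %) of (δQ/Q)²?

(δQ/Q)² = (1·δV/V)² + (-1·δt/t)²
  V term: (1×0.0770)² = 0.00593
  t term: (-1×0.0530)² = 0.00281
Total = 0.00874. Share from V = 0.00593/0.00874 = 0.679.

67.9%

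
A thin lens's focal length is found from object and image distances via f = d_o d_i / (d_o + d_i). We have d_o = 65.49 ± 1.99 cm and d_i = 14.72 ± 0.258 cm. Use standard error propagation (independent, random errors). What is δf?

∂f/∂d_o = (d_i/(d_o+d_i))² = 0.0337;  ∂f/∂d_i = (d_o/(d_o+d_i))² = 0.667
δf = √((∂f/∂d_o · δd_o)² + (∂f/∂d_i · δd_i)²) = √(0.00449 + 0.0296) = 0.185 cm

0.185 cm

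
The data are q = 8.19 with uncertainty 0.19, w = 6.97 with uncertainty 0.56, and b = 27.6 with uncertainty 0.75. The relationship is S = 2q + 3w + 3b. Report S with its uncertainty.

For a sum/difference, combine absolute errors in quadrature:
  (2·δq)² = 0.144;  (3·δw)² = 2.82;  (3·δb)² = 5.06
δS = √(8.03) = 2.83
S = 120.

120 ± 2.83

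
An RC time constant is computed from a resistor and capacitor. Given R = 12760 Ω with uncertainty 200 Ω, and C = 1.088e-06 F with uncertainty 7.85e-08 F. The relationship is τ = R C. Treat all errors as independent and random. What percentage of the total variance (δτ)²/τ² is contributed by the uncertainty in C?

(δτ/τ)² = (1·δR/R)² + (1·δC/C)²
  R term: (1×0.0157)² = 0.000246
  C term: (1×0.0722)² = 0.00521
Total = 0.00545. Share from C = 0.00521/0.00545 = 0.955.

95.5%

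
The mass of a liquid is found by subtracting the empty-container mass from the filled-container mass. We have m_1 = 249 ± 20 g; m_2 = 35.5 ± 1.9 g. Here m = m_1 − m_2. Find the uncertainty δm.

Sums and differences: (δm)² = Σ (cᵢ δxᵢ)².
  (δm_1)² = 400;  (δm_2)² = 3.61
δm = √(404) = 20.1 g

20.1 g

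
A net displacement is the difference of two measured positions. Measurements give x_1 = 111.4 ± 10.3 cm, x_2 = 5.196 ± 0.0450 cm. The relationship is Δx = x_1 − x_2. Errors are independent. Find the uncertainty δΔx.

Absolute uncertainties add in quadrature for a linear combination:
  (δx_1)² = 106;  (δx_2)² = 0.00202
δΔx = √(106) = 10.3 cm

10.3 cm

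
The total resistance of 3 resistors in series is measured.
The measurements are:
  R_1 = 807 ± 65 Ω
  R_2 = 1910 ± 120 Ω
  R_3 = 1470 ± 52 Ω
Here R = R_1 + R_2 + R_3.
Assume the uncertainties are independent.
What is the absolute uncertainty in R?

146 Ω

Absolute uncertainties add in quadrature for a linear combination:
  (δR_1)² = 4220;  (δR_2)² = 14400;  (δR_3)² = 2700
δR = √(21300) = 146 Ω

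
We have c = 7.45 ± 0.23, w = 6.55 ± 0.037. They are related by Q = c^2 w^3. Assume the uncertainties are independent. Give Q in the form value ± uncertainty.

For a monomial Q ∝ c^2, w^3, fractional errors add in quadrature:
  (2·δc/c)² = (2×0.0309)² = 0.00381;  (3·δw/w)² = (3×0.00565)² = 0.000287
δQ/Q = √(0.00410) = 0.0640
Q = 15600, so δQ = 0.0640 × 15600 = 999.

15600 ± 999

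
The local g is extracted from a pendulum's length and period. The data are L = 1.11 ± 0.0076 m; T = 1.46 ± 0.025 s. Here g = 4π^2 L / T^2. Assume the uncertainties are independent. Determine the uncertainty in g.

g is a product of powers, so relative uncertainties combine in quadrature:
  (1·δL/L)² = (1×0.00685)² = 4.69e-05;  (-2·δT/T)² = (-2×0.0171)² = 0.00117
δg/g = √(0.00122) = 0.0349
g = 20.6 m/s^2, so δg = 0.0349 × 20.6 = 0.718 m/s^2.

0.718 m/s^2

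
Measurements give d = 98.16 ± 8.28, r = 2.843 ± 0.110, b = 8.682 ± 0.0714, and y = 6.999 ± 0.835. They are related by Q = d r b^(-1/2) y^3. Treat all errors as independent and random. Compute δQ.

12000

Q is a product of powers, so relative uncertainties combine in quadrature:
  (1·δd/d)² = (1×0.0844)² = 0.00712;  (1·δr/r)² = (1×0.0387)² = 0.00150;  (−½·δb/b)² = (-0.5×0.00822)² = 1.69e-05;  (3·δy/y)² = (3×0.119)² = 0.128
δQ/Q = √(0.137) = 0.370
Q = 32470, so δQ = 0.370 × 32470 = 12000.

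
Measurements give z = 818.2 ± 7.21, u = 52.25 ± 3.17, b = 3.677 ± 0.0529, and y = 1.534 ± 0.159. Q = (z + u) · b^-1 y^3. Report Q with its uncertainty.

Let w = z + u = 870.5. δw = √(δz² + δu²) = √(52.0 + 10.0) = 7.88, so δw/w = 0.00905.
Q is then a monomial in w, b, y:
δQ/Q = √((δw/w)² + (-1·δb/b)² + (3·δy/y)²) = √(8.19e-05 + 0.000207 + 0.0967) = 0.311
Q = 854.5, so δQ = 0.311 × 854.5 = 266.

854.5 ± 266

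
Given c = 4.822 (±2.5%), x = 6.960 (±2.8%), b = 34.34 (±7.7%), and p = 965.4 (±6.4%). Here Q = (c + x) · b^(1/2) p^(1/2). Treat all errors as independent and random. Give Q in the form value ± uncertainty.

2145 ± 115

Let u = c + x = 11.78. δu = √(δc² + δx²) = √(0.0145 + 0.0380) = 0.229, so δu/u = 0.0194.
Q is then a monomial in u, b, p:
δQ/Q = √((δu/u)² + (½·δb/b)² + (½·δp/p)²) = √(0.000378 + 0.00148 + 0.00102) = 0.0537
Q = 2145, so δQ = 0.0537 × 2145 = 115.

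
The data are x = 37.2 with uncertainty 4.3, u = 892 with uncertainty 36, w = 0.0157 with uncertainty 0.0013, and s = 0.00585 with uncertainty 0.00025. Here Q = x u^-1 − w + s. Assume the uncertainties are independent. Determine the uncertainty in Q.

0.00527

Let p = x·u^-1 = 0.0417. δp/p = √((1·δx/x)² + (-1·δu/u)²) = √(0.0134 + 0.00163) = 0.122, so δp = 0.00511.
Q = p − w + s: δQ = √(δp² + δw² + δs²) = √(2.61e-05 + 1.69e-06 + 6.25e-08) = 0.00527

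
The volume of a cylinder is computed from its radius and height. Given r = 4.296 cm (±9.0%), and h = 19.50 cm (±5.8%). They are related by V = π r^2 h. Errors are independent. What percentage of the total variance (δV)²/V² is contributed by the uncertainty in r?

90.6%

(δV/V)² = (2·δr/r)² + (1·δh/h)²
  r term: (2×0.0900)² = 0.0324
  h term: (1×0.0580)² = 0.00336
Total = 0.0358. Share from r = 0.0324/0.0358 = 0.906.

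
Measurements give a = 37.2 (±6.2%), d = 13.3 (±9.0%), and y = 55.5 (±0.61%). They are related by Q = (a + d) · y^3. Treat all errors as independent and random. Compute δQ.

4.71e+05

Let u = a + d = 50.5. δu = √(δa² + δd²) = √(5.32 + 1.43) = 2.60, so δu/u = 0.0515.
Q is then a monomial in u, y:
δQ/Q = √((δu/u)² + (3·δy/y)²) = √(0.00265 + 0.000335) = 0.0546
Q = 8.63e+06, so δQ = 0.0546 × 8.63e+06 = 4.71e+05.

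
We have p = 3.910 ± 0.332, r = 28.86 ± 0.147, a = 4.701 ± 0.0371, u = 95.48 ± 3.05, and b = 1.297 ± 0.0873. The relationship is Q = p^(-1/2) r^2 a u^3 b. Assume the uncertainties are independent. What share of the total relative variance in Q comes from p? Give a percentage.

(δQ/Q)² = (−½·δp/p)² + (2·δr/r)² + (1·δa/a)² + (3·δu/u)² + (1·δb/b)²
  p term: (-0.5×0.0849)² = 0.00180
  r term: (2×0.00509)² = 0.000104
  a term: (1×0.00789)² = 6.23e-05
  u term: (3×0.0319)² = 0.00918
  b term: (1×0.0673)² = 0.00453
Total = 0.0157. Share from p = 0.00180/0.0157 = 0.115.

11.5%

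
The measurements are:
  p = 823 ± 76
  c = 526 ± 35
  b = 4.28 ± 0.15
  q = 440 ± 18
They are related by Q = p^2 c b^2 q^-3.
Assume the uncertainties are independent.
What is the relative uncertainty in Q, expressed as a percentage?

24.2%

Products/powers → add relative errors in quadrature, weighted by exponent:
  (2·δp/p)² = (2×0.0923)² = 0.0341;  (1·δc/c)² = (1×0.0665)² = 0.00443;  (2·δb/b)² = (2×0.0350)² = 0.00491;  (-3·δq/q)² = (-3×0.0409)² = 0.0151
δQ/Q = √(0.0585) = 0.242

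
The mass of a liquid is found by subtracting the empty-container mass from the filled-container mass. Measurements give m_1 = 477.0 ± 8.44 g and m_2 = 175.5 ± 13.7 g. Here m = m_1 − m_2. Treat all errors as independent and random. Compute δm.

Sums and differences: (δm)² = Σ (cᵢ δxᵢ)².
  (δm_1)² = 71.2;  (δm_2)² = 188
δm = √(259) = 16.1 g

16.1 g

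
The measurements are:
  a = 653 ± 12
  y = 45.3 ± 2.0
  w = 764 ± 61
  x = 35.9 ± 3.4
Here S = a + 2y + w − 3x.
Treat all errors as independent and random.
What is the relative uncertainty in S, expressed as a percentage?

4.51%

For a sum/difference, combine absolute errors in quadrature:
  (δa)² = 144;  (2·δy)² = 16.0;  (δw)² = 3720;  (3·δx)² = 104
δS = √(3990) = 63.1
S = 1400, so δS/S = 63.1/1400 = 0.0451.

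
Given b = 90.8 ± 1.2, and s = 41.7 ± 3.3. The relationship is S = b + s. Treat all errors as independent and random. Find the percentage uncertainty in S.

Sums and differences: (δS)² = Σ (cᵢ δxᵢ)².
  (δb)² = 1.44;  (δs)² = 10.9
δS = √(12.3) = 3.51
S = 132, so δS/S = 3.51/132 = 0.0265.

2.65%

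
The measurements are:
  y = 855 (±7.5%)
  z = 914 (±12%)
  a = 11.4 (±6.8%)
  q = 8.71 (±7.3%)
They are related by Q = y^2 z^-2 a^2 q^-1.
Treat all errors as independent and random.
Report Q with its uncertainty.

Products/powers → add relative errors in quadrature, weighted by exponent:
  (2·δy/y)² = (2×0.0750)² = 0.0225;  (-2·δz/z)² = (-2×0.120)² = 0.0576;  (2·δa/a)² = (2×0.0680)² = 0.0185;  (-1·δq/q)² = (-1×0.0730)² = 0.00533
δQ/Q = √(0.104) = 0.322
Q = 13.1, so δQ = 0.322 × 13.1 = 4.21.

13.1 ± 4.21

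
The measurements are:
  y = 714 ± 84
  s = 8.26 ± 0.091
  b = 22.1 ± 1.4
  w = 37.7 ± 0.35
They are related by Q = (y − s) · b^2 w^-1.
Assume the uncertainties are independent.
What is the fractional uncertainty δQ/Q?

0.174

Let u = y − s = 706. δu = √(δy² + δs²) = √(7060 + 0.00828) = 84.0, so δu/u = 0.119.
Q is then a monomial in u, b, w:
δQ/Q = √((δu/u)² + (2·δb/b)² + (-1·δw/w)²) = √(0.0142 + 0.0161 + 8.62e-05) = 0.174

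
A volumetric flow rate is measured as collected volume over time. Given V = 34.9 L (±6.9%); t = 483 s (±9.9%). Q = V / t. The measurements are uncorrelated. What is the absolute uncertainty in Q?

Q is a product of powers, so relative uncertainties combine in quadrature:
  (1·δV/V)² = (1×0.0690)² = 0.00476;  (-1·δt/t)² = (-1×0.0990)² = 0.00980
δQ/Q = √(0.0146) = 0.121
Q = 0.0723 L/s, so δQ = 0.121 × 0.0723 = 0.00872 L/s.

0.00872 L/s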